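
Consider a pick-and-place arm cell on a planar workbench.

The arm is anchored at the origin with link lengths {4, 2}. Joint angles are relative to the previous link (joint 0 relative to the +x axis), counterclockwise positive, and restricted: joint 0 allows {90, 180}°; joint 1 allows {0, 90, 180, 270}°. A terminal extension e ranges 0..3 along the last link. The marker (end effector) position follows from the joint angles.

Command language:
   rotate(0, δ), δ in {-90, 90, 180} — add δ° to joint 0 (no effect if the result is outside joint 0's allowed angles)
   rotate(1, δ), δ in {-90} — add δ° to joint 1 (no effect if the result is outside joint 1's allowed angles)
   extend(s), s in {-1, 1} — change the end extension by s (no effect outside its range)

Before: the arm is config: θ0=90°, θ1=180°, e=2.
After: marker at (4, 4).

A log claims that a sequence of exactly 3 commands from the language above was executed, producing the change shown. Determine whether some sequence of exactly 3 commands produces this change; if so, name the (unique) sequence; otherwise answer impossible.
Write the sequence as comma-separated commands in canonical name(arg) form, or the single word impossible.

begin: config: θ0=90°, θ1=180°, e=2
1. rotate(1, -90) → config: θ0=90°, θ1=90°, e=2
2. rotate(1, -90) → config: θ0=90°, θ1=0°, e=2
3. rotate(1, -90) → config: θ0=90°, θ1=270°, e=2
uniquely the one of 216 3-step routes that fits.

rotate(1, -90), rotate(1, -90), rotate(1, -90)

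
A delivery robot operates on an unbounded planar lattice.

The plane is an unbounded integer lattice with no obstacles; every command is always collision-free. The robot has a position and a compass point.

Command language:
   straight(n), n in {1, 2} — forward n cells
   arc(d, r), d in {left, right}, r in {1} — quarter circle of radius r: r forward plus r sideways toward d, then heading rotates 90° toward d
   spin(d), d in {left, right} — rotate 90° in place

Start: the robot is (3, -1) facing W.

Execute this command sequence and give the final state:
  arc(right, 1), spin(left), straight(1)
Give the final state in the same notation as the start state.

(1, 0) facing W

begin: (3, -1) facing W
[1] after arc(right, 1): (2, 0) facing N
[2] after spin(left): (2, 0) facing W
[3] after straight(1): (1, 0) facing W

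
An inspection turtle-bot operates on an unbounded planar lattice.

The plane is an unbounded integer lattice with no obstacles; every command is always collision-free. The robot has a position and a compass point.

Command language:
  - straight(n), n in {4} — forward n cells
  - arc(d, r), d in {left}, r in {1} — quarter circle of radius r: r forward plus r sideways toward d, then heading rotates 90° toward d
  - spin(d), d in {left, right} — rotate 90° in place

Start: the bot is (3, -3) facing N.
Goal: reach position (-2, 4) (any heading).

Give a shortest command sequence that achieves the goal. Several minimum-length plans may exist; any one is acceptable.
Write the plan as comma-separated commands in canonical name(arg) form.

straight(4), straight(4), spin(left), straight(4), arc(left, 1)

from: (3, -3) facing N
t=1 straight(4) ⇒ (3, 1) facing N
t=2 straight(4) ⇒ (3, 5) facing N
t=3 spin(left) ⇒ (3, 5) facing W
t=4 straight(4) ⇒ (-1, 5) facing W
t=5 arc(left, 1) ⇒ (-2, 4) facing S
shorter routes all fall short; 5 is best.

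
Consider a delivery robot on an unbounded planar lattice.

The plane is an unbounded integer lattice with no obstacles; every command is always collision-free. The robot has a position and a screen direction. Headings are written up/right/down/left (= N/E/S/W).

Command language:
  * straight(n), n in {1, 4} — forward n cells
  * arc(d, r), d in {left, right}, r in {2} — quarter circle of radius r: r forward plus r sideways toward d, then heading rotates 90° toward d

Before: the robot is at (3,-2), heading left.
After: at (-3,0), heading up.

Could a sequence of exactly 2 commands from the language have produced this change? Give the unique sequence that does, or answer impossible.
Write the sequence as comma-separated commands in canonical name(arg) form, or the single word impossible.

straight(4), arc(right, 2)

key: cell and facing (now N) both changed — the 2 commands mix motion and turning
start: at (3,-2), heading left
step 1 (straight(4)): at (-1,-2), heading left
step 2 (arc(right, 2)): at (-3,0), heading up
uniquely the one of 16 2-step routes that fits.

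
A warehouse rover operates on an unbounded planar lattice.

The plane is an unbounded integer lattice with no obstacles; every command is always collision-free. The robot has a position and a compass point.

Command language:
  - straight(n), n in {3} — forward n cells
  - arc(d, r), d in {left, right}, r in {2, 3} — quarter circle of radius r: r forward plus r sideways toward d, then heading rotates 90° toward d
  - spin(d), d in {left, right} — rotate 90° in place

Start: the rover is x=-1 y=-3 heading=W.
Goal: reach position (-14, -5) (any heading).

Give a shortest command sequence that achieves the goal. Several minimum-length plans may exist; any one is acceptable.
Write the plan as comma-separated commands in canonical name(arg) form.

straight(3), arc(right, 2), arc(left, 2), arc(left, 3), arc(right, 3)

t0: x=-1 y=-3 heading=W
1. straight(3) → x=-4 y=-3 heading=W
2. arc(right, 2) → x=-6 y=-1 heading=N
3. arc(left, 2) → x=-8 y=1 heading=W
4. arc(left, 3) → x=-11 y=-2 heading=S
5. arc(right, 3) → x=-14 y=-5 heading=W
shorter routes all fall short; 5 is best.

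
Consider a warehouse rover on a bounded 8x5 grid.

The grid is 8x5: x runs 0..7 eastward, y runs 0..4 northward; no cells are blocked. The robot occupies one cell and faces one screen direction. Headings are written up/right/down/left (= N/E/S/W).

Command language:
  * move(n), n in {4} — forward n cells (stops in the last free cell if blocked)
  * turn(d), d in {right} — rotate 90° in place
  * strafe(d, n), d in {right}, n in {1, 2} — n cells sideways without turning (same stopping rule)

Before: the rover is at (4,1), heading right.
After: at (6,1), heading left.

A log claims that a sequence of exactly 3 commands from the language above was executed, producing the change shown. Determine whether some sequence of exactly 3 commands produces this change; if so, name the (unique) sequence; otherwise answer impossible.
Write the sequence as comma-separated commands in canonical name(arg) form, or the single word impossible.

impossible

every 3-command combo misses the target.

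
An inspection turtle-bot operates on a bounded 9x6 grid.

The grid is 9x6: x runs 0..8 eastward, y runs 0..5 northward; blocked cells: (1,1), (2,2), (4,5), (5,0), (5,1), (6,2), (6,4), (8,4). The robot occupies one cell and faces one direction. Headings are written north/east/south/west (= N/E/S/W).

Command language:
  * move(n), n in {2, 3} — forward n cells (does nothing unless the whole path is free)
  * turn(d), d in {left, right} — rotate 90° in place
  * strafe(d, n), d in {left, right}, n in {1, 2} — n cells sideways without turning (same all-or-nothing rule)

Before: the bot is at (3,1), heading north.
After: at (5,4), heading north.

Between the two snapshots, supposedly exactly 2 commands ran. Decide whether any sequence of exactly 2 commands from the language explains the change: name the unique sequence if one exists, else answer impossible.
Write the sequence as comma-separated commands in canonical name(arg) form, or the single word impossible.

move(3), strafe(right, 2)

key: running strafe(right, 2) before move(3) would end elsewhere — order is forced
start: at (3,1), heading north
[1] after move(3): at (3,4), heading north
[2] after strafe(right, 2): at (5,4), heading north
no rival 2-sequence matches.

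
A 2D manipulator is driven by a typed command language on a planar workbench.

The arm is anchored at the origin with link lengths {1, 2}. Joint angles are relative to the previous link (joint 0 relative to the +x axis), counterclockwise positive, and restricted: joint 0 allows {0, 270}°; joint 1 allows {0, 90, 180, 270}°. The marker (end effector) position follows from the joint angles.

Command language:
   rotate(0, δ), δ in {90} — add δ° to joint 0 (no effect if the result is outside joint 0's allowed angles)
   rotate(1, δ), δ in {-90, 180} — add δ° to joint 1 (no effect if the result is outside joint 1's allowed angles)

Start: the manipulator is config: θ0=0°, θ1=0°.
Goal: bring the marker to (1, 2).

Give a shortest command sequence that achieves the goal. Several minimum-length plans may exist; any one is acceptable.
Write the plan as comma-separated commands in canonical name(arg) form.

from: config: θ0=0°, θ1=0°
t=1 rotate(1, 180) ⇒ config: θ0=0°, θ1=180°
t=2 rotate(1, -90) ⇒ config: θ0=0°, θ1=90°
minimal: 2 command(s), checked below 2.

rotate(1, 180), rotate(1, -90)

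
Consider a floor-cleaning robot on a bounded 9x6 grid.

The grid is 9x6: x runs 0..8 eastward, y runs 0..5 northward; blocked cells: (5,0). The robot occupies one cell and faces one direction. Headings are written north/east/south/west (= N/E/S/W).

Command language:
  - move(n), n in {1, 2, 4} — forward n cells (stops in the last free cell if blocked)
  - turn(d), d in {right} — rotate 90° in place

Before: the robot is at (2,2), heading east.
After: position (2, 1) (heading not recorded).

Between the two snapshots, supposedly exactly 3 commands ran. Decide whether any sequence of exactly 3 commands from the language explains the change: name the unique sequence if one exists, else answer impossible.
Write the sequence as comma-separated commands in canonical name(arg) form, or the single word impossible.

begin: at (2,2), heading east
[1] after turn(right): at (2,2), heading south
[2] after move(1): at (2,1), heading south
[3] after turn(right): at (2,1), heading west
all 64 alternatives checked — unique.

turn(right), move(1), turn(right)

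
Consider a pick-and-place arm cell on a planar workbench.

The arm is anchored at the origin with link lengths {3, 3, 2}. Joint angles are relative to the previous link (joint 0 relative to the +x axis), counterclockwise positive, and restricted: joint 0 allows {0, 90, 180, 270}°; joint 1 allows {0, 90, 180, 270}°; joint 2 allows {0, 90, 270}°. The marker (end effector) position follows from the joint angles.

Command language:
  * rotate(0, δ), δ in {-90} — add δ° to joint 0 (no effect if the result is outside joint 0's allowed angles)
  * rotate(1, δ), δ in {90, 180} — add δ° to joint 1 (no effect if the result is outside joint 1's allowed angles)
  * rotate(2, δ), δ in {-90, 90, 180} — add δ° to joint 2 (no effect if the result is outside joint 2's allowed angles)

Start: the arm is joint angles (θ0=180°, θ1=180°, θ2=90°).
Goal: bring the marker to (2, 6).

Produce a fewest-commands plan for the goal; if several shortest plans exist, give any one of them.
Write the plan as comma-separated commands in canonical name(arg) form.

rotate(2, 180), rotate(1, 180), rotate(0, -90)

start: joint angles (θ0=180°, θ1=180°, θ2=90°)
1. rotate(2, 180) → joint angles (θ0=180°, θ1=180°, θ2=270°)
2. rotate(1, 180) → joint angles (θ0=180°, θ1=0°, θ2=270°)
3. rotate(0, -90) → joint angles (θ0=90°, θ1=0°, θ2=270°)
no 2-step plan works, so 3 is optimal.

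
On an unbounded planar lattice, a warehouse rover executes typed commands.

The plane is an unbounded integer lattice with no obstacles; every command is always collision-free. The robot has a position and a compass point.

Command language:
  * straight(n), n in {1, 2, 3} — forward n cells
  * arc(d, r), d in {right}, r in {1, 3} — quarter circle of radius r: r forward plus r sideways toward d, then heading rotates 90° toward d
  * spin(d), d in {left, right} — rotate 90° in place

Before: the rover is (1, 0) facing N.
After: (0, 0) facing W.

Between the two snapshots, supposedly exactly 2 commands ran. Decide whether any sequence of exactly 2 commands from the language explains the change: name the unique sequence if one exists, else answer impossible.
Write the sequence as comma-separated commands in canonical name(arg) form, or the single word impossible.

spin(left), straight(1)

key: cell and facing (now W) both changed — the 2 commands mix motion and turning
t0: (1, 0) facing N
t=1 spin(left) ⇒ (1, 0) facing W
t=2 straight(1) ⇒ (0, 0) facing W
all 49 alternatives checked — unique.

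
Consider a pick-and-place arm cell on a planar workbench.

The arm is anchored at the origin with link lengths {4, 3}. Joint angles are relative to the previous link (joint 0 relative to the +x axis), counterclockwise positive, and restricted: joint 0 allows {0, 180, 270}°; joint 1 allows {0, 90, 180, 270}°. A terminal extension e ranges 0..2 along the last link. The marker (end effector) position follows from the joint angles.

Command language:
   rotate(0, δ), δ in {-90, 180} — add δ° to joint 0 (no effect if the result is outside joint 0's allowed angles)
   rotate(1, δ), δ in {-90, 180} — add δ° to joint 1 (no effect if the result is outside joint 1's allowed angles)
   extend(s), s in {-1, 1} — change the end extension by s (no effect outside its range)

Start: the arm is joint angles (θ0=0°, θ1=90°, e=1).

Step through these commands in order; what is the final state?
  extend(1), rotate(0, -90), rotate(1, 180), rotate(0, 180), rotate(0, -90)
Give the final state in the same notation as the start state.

joint angles (θ0=180°, θ1=270°, e=2)

initial: joint angles (θ0=0°, θ1=90°, e=1)
t=1 extend(1) ⇒ joint angles (θ0=0°, θ1=90°, e=2)
t=2 rotate(0, -90) ⇒ joint angles (θ0=270°, θ1=90°, e=2)
t=3 rotate(1, 180) ⇒ joint angles (θ0=270°, θ1=270°, e=2)
t=4 rotate(0, 180) ⇒ joint angles (θ0=270°, θ1=270°, e=2)
t=5 rotate(0, -90) ⇒ joint angles (θ0=180°, θ1=270°, e=2)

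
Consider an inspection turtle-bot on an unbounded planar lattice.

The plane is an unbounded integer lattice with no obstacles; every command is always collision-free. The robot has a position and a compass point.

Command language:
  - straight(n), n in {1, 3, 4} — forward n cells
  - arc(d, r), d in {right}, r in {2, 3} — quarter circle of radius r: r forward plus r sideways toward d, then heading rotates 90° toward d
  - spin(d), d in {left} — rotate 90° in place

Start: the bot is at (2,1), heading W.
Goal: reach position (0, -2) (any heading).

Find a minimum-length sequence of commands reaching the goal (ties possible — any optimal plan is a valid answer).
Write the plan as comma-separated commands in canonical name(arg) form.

initial: at (2,1), heading W
t=1 spin(left) ⇒ at (2,1), heading S
t=2 straight(1) ⇒ at (2,0), heading S
t=3 arc(right, 2) ⇒ at (0,-2), heading W
nothing shorter than 3 reaches the goal.

spin(left), straight(1), arc(right, 2)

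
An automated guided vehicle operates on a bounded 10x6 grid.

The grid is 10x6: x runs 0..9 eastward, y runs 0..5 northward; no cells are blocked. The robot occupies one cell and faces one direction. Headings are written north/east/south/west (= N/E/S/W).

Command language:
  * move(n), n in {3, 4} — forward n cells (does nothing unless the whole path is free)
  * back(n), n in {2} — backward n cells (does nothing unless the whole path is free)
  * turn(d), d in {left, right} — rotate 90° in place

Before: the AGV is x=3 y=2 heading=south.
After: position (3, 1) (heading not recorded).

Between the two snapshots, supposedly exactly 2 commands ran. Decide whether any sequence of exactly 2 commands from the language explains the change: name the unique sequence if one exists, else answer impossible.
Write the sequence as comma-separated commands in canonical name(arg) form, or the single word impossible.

back(2), move(3)

key: order matters: swapping back(2) and move(3) lands elsewhere
initial: x=3 y=2 heading=south
step 1 (back(2)): x=3 y=4 heading=south
step 2 (move(3)): x=3 y=1 heading=south
all 25 alternatives checked — unique.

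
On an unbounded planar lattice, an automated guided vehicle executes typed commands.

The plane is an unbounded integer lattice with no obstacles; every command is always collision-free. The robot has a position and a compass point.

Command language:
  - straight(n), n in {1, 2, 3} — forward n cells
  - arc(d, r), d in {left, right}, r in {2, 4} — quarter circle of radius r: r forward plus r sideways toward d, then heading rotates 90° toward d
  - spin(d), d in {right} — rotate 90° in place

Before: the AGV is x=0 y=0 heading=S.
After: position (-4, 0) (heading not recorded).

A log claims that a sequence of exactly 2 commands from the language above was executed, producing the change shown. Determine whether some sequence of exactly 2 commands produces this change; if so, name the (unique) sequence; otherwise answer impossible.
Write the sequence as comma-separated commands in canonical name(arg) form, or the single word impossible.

arc(right, 2), arc(right, 2)

initial: x=0 y=0 heading=S
t=1 arc(right, 2) ⇒ x=-2 y=-2 heading=W
t=2 arc(right, 2) ⇒ x=-4 y=0 heading=N
uniquely the one of 64 2-step routes that fits.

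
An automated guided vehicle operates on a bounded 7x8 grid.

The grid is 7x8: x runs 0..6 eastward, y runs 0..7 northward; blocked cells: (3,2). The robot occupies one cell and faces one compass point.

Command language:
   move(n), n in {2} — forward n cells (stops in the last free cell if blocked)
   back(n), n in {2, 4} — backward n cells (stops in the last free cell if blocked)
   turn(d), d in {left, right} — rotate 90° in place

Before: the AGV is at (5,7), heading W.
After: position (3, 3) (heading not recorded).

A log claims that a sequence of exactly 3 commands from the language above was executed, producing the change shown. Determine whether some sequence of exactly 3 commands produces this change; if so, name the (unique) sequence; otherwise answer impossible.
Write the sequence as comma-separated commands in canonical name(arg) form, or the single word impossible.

key: order matters: swapping move(2) and back(4) lands elsewhere
from: at (5,7), heading W
step 1 (move(2)): at (3,7), heading W
step 2 (turn(right)): at (3,7), heading N
step 3 (back(4)): at (3,3), heading N
no rival 3-sequence matches.

move(2), turn(right), back(4)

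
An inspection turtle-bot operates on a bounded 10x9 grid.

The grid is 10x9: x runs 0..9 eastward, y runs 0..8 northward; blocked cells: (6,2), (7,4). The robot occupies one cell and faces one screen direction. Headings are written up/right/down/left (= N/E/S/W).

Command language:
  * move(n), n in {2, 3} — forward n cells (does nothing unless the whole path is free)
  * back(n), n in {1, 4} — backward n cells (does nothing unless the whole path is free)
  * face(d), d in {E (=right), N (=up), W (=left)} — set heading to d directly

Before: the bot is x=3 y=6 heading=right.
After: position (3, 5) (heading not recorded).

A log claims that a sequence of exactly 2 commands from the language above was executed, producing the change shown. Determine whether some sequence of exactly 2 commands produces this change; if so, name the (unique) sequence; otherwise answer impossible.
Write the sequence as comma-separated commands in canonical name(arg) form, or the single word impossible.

key: running back(1) before face(N) would end elsewhere — order is forced
t0: x=3 y=6 heading=right
step 1 (face(N)): x=3 y=6 heading=up
step 2 (back(1)): x=3 y=5 heading=up
uniquely the one of 49 2-step routes that fits.

face(N), back(1)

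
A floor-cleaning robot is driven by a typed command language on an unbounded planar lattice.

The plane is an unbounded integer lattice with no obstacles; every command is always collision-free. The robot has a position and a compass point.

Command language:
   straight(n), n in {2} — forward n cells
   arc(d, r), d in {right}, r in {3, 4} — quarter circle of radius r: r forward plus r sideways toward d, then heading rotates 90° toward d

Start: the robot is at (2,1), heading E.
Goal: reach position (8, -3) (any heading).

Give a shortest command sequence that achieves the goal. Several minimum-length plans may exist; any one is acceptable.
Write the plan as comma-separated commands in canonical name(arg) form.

straight(2), arc(right, 4)

initial: at (2,1), heading E
step 1 (straight(2)): at (4,1), heading E
step 2 (arc(right, 4)): at (8,-3), heading S
nothing shorter than 2 reaches the goal.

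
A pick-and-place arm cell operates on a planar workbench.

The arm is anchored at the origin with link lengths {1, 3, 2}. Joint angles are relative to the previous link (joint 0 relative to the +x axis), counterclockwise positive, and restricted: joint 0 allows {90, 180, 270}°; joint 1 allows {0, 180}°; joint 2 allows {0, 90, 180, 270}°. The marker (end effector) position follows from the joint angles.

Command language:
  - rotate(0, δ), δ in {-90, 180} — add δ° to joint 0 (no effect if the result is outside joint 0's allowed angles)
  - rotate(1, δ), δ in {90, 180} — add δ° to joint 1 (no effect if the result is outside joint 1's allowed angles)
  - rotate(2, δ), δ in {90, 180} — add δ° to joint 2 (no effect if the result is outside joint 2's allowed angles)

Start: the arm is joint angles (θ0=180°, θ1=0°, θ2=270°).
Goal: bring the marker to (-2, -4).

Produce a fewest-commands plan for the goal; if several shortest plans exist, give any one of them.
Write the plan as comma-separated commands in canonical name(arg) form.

from: joint angles (θ0=180°, θ1=0°, θ2=270°)
step 1 (rotate(0, -90)): joint angles (θ0=90°, θ1=0°, θ2=270°)
step 2 (rotate(0, 180)): joint angles (θ0=270°, θ1=0°, θ2=270°)
shorter routes all fall short; 2 is best.

rotate(0, -90), rotate(0, 180)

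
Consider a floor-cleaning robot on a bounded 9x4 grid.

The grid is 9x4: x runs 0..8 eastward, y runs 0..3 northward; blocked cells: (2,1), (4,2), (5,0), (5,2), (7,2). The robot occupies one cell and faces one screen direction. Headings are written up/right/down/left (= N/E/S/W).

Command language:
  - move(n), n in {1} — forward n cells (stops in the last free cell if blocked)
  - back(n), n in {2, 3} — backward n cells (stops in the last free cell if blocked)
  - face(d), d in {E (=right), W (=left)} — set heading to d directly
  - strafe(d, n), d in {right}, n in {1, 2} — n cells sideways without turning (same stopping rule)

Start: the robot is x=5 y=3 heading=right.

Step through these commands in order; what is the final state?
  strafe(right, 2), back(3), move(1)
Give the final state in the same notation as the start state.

x=3 y=3 heading=right

start: x=5 y=3 heading=right
1. strafe(right, 2) → x=5 y=3 heading=right
2. back(3) → x=2 y=3 heading=right
3. move(1) → x=3 y=3 heading=right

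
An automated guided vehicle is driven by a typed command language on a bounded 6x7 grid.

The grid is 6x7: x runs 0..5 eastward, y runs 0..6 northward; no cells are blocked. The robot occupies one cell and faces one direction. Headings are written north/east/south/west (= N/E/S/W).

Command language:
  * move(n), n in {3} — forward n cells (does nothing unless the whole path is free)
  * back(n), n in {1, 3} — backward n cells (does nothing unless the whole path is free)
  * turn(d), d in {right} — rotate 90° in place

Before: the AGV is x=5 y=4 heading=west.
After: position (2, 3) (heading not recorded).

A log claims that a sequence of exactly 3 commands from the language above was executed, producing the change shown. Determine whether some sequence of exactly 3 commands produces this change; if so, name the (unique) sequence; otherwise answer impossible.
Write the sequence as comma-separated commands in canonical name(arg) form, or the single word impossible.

move(3), turn(right), back(1)

key: running back(1) before move(3) would end elsewhere — order is forced
t0: x=5 y=4 heading=west
[1] after move(3): x=2 y=4 heading=west
[2] after turn(right): x=2 y=4 heading=north
[3] after back(1): x=2 y=3 heading=north
no other 3-command option fits: unique.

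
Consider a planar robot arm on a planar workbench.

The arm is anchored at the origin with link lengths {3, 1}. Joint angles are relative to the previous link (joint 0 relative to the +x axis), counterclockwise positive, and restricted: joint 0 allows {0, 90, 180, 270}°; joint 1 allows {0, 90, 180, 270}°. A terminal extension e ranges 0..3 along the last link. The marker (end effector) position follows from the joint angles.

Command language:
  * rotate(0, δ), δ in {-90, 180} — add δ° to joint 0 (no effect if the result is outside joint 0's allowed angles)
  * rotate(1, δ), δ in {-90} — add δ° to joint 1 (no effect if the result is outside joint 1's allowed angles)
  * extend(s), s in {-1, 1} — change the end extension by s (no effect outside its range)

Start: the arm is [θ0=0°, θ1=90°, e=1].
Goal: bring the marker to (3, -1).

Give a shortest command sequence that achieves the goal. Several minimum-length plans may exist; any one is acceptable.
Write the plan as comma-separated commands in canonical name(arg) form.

rotate(1, -90), rotate(1, -90), extend(-1)

initial: [θ0=0°, θ1=90°, e=1]
step 1 (rotate(1, -90)): [θ0=0°, θ1=0°, e=1]
step 2 (rotate(1, -90)): [θ0=0°, θ1=270°, e=1]
step 3 (extend(-1)): [θ0=0°, θ1=270°, e=0]
shorter routes all fall short; 3 is best.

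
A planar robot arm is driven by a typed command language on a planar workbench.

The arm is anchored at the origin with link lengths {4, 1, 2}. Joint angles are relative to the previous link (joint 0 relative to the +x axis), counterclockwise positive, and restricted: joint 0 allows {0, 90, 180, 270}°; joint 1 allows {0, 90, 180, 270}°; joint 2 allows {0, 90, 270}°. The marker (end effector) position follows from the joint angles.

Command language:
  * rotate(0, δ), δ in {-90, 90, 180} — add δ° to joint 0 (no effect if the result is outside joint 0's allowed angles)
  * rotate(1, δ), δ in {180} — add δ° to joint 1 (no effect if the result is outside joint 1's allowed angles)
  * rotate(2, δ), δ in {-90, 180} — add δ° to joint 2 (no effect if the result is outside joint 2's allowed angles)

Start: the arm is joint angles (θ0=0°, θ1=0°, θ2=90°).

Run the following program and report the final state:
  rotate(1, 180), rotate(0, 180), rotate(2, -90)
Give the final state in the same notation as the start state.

joint angles (θ0=180°, θ1=180°, θ2=0°)

begin: joint angles (θ0=0°, θ1=0°, θ2=90°)
1. rotate(1, 180) → joint angles (θ0=0°, θ1=180°, θ2=90°)
2. rotate(0, 180) → joint angles (θ0=180°, θ1=180°, θ2=90°)
3. rotate(2, -90) → joint angles (θ0=180°, θ1=180°, θ2=0°)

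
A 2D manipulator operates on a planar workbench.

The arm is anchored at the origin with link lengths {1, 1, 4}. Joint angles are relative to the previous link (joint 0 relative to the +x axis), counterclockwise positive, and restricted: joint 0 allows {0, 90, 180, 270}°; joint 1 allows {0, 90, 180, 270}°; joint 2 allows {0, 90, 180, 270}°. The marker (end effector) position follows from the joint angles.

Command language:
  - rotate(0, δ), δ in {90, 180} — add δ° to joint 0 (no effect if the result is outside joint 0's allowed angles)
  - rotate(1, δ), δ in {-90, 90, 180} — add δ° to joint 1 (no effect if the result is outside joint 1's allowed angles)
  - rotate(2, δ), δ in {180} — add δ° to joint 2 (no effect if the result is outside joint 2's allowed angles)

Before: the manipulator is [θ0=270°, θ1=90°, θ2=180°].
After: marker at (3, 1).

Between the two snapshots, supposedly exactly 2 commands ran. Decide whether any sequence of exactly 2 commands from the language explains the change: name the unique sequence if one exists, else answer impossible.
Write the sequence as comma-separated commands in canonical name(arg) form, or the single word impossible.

rotate(0, 90), rotate(0, 90)

start: [θ0=270°, θ1=90°, θ2=180°]
[1] after rotate(0, 90): [θ0=0°, θ1=90°, θ2=180°]
[2] after rotate(0, 90): [θ0=90°, θ1=90°, θ2=180°]
no rival 2-sequence matches.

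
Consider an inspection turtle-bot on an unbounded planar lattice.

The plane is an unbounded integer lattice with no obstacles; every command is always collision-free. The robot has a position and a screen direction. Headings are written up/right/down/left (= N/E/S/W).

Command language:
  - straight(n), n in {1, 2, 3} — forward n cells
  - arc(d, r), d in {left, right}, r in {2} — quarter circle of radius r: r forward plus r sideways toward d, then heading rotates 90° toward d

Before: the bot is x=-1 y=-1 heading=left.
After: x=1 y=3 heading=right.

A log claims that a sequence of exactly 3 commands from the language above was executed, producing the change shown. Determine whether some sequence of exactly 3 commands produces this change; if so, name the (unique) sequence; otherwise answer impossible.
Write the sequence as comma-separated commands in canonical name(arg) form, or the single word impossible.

key: order matters: swapping arc(right, 2) and straight(2) lands elsewhere
start: x=-1 y=-1 heading=left
1. arc(right, 2) → x=-3 y=1 heading=up
2. arc(right, 2) → x=-1 y=3 heading=right
3. straight(2) → x=1 y=3 heading=right
no other 3-command option fits: unique.

arc(right, 2), arc(right, 2), straight(2)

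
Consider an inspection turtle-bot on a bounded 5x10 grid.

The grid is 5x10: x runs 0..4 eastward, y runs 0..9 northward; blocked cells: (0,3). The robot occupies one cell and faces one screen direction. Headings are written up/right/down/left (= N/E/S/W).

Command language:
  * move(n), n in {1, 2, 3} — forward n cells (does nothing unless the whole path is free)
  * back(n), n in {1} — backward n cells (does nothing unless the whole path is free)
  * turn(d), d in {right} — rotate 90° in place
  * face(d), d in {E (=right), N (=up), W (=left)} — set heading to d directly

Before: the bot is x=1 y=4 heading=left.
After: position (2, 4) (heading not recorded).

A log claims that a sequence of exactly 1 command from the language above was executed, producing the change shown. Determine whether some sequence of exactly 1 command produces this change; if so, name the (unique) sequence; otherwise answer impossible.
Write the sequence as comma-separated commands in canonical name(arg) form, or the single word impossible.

back(1)

t0: x=1 y=4 heading=left
step 1 (back(1)): x=2 y=4 heading=left
all 8 alternatives checked — unique.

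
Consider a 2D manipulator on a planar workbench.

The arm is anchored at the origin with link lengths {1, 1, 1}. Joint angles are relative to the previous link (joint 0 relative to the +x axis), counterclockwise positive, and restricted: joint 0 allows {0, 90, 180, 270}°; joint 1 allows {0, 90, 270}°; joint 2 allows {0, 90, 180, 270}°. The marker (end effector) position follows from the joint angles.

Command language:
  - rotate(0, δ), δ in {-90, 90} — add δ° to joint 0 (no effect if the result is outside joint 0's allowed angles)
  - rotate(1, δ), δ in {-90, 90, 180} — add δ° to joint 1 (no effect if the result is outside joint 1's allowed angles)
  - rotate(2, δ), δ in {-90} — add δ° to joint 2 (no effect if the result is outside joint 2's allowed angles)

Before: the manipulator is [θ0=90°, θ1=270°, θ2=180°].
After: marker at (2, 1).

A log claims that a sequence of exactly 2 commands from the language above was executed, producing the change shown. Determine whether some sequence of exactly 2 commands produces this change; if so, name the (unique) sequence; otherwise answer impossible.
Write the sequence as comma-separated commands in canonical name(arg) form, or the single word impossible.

rotate(2, -90), rotate(2, -90)

begin: [θ0=90°, θ1=270°, θ2=180°]
step 1 (rotate(2, -90)): [θ0=90°, θ1=270°, θ2=90°]
step 2 (rotate(2, -90)): [θ0=90°, θ1=270°, θ2=0°]
no other 2-command option fits: unique.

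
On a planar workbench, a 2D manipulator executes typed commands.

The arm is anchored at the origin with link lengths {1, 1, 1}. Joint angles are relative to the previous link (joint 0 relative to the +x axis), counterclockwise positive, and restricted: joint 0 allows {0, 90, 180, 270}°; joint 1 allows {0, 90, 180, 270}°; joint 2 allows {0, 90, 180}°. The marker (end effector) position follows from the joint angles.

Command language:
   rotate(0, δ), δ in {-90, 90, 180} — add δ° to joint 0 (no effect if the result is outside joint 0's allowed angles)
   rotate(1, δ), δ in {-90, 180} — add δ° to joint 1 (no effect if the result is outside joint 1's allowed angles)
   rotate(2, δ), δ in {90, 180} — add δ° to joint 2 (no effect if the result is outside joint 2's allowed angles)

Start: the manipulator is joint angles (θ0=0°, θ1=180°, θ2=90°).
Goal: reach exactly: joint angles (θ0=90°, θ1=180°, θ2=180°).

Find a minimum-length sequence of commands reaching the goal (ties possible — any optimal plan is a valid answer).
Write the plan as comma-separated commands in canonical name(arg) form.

rotate(0, 90), rotate(2, 90)

start: joint angles (θ0=0°, θ1=180°, θ2=90°)
1. rotate(0, 90) → joint angles (θ0=90°, θ1=180°, θ2=90°)
2. rotate(2, 90) → joint angles (θ0=90°, θ1=180°, θ2=180°)
no 1-step plan works, so 2 is optimal.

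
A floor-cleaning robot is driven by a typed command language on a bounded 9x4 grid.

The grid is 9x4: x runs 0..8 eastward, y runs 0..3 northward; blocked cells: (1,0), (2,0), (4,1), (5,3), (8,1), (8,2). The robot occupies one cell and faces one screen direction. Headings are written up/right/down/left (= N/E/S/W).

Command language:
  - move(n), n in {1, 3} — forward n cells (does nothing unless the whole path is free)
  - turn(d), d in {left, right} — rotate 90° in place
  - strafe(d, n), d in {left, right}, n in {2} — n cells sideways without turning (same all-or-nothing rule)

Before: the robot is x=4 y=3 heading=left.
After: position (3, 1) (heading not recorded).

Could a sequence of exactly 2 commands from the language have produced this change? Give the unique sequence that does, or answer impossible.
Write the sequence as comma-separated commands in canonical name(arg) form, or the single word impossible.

key: running strafe(left, 2) before move(1) would end elsewhere — order is forced
begin: x=4 y=3 heading=left
t=1 move(1) ⇒ x=3 y=3 heading=left
t=2 strafe(left, 2) ⇒ x=3 y=1 heading=left
no other 2-command option fits: unique.

move(1), strafe(left, 2)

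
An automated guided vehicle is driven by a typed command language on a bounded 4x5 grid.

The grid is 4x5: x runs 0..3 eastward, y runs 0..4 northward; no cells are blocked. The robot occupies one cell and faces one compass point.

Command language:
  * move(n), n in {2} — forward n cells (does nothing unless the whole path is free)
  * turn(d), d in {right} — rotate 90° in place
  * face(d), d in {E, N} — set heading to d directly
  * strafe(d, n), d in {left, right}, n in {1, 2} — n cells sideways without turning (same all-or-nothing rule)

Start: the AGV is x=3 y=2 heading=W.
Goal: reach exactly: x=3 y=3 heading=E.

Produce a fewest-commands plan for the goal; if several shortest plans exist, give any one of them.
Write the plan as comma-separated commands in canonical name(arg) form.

strafe(right, 1), face(E)

begin: x=3 y=2 heading=W
t=1 strafe(right, 1) ⇒ x=3 y=3 heading=W
t=2 face(E) ⇒ x=3 y=3 heading=E
shorter routes all fall short; 2 is best.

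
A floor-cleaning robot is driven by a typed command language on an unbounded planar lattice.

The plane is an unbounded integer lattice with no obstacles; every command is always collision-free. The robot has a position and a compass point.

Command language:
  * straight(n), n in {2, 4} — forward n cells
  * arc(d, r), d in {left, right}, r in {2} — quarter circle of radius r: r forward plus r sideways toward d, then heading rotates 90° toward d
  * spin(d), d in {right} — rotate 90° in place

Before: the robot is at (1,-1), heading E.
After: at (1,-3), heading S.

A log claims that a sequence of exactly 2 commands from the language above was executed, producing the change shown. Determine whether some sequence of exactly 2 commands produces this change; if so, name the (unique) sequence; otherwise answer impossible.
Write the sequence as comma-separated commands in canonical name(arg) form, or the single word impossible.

spin(right), straight(2)

key: order matters: swapping spin(right) and straight(2) lands elsewhere
begin: at (1,-1), heading E
step 1 (spin(right)): at (1,-1), heading S
step 2 (straight(2)): at (1,-3), heading S
all 25 alternatives checked — unique.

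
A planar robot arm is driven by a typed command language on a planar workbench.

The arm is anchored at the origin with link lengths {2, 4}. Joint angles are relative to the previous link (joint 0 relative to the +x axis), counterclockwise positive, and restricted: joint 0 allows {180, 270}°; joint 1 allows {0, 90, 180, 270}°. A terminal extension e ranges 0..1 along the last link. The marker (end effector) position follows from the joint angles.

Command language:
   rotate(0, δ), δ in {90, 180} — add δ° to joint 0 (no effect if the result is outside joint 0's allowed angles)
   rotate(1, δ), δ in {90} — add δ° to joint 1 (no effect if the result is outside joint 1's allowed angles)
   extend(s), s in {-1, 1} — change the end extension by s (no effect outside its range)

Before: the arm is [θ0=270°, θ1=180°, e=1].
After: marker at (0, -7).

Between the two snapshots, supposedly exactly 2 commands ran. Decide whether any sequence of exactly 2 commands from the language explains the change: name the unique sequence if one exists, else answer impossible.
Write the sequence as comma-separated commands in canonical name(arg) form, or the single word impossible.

start: [θ0=270°, θ1=180°, e=1]
[1] after rotate(1, 90): [θ0=270°, θ1=270°, e=1]
[2] after rotate(1, 90): [θ0=270°, θ1=0°, e=1]
all 25 alternatives checked — unique.

rotate(1, 90), rotate(1, 90)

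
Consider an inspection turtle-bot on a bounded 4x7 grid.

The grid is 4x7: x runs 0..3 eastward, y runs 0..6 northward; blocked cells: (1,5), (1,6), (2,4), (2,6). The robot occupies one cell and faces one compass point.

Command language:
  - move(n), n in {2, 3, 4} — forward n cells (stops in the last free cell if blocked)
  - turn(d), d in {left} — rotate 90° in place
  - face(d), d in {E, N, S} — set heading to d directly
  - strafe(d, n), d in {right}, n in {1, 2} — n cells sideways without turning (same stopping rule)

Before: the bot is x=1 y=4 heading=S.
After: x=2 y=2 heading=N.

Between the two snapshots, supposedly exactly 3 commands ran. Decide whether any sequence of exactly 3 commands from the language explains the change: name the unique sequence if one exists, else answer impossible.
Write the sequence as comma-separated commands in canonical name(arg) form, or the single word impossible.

key: running strafe(right, 1) before move(2) would end elsewhere — order is forced
t0: x=1 y=4 heading=S
step 1 (move(2)): x=1 y=2 heading=S
step 2 (face(N)): x=1 y=2 heading=N
step 3 (strafe(right, 1)): x=2 y=2 heading=N
no other 3-command option fits: unique.

move(2), face(N), strafe(right, 1)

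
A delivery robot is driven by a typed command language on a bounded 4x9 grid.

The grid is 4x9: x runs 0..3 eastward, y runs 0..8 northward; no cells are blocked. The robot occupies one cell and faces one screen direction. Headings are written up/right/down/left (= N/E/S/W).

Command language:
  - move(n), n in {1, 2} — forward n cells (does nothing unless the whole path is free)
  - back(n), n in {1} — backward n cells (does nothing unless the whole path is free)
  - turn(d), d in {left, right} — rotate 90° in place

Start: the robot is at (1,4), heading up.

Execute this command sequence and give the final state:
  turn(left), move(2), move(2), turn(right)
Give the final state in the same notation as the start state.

start: at (1,4), heading up
t=1 turn(left) ⇒ at (1,4), heading left
t=2 move(2) ⇒ at (1,4), heading left
t=3 move(2) ⇒ at (1,4), heading left
t=4 turn(right) ⇒ at (1,4), heading up

at (1,4), heading up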